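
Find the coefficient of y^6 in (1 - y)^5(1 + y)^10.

Coefficient of y^6 = Σ_{j} C(5,j)·(-1)^j·C(10,6-j)·1^(6-j) for j from 0 to 5.
= 210 + (-1260) + 2100 + (-1200) + 225 + (-10) = 65.

65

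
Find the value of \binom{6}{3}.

20

C(6,3) = (6·5·4) / 3! = 120 / 6 = 20.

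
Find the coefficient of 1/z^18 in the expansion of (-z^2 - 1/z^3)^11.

-165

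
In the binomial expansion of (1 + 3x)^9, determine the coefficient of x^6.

The general term is C(9,j)·(1)^j·(3x)^(9-j); the x^6 term has j = 3.
C(9,3) = 84.
Coefficient = C(9,3) · 3^6 = 84 · 729 = 61236.

61236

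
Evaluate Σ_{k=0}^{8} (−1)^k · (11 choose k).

45

The partial alternating sum Σ_{k=0}^{8} (−1)^k C(11,k) = (−1)^8 C(10,8) = 45.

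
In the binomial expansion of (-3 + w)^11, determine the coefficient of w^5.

The general term is C(11,j)·(-3)^j·(w)^(11-j); the w^5 term has j = 6.
C(11,6) = 462.
Coefficient = C(11,6) · (-3)^6 = 462 · 729 = 336798.

336798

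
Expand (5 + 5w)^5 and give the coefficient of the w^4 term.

The general term is C(5,j)·(5)^j·(5w)^(5-j); the w^4 term has j = 1.
C(5,1) = 5.
Coefficient = C(5,1) · 5^1 · 5^4 = 5 · 5 · 625 = 15625.

15625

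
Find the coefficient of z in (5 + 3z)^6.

The general term is C(6,j)·(5)^j·(3z)^(6-j); the z^1 term has j = 5.
C(6,5) = 6.
Coefficient = C(6,5) · 5^5 · 3^1 = 6 · 3125 · 3 = 56250.

56250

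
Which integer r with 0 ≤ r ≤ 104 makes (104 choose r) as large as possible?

C(104,r) is maximized at r = 104/2 = 52.

52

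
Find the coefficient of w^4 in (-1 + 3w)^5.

The general term is C(5,j)·(-1)^j·(3w)^(5-j); the w^4 term has j = 1.
C(5,1) = 5.
Coefficient = C(5,1) · (-1)^1 · 3^4 = 5 · (-1) · 81 = -405.

-405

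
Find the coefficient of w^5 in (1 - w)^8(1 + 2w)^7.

252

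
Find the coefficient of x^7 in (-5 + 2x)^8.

The general term is C(8,j)·(-5)^j·(2x)^(8-j); the x^7 term has j = 1.
C(8,1) = 8.
Coefficient = C(8,1) · (-5)^1 · 2^7 = 8 · (-5) · 128 = -5120.

-5120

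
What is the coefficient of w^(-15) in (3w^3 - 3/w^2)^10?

-590490

General term: C(10,j)·(3w^3)^j·(-3/w^2)^(10-j), with w-exponent 3j − 2(10−j) = 5j − 20.
Set 5j − 20 = -15: j = 1.
C(10,1) = 10; 3^1 = 3; (-3)^9 = -19683.
Coefficient = 10 · 3 · (-19683) = -590490.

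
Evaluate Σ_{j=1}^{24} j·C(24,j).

201326592

Differentiating (1+x)^24 and setting x=1: Σ j·C(24,j) = 24·2^23 = 201326592.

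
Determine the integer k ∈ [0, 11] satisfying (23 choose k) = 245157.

C(23,k) increases on 0 ≤ k ≤ 11. C(23,6) = 100947 and C(23,7) = 245157, so k = 7.

7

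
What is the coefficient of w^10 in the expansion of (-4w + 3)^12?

The general term is C(12,j)·(-4w)^j·(3)^(12-j); the w^10 term has j = 10.
C(12,10) = 66.
Coefficient = C(12,10) · (-4)^10 · 3^2 = 66 · 1048576 · 9 = 622854144.

622854144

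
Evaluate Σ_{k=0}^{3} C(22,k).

1794

1 + 22 + 231 + 1540 = 1794.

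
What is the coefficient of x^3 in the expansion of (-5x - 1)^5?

The general term is C(5,j)·(-5x)^j·(-1)^(5-j); the x^3 term has j = 3.
C(5,3) = 10.
Coefficient = C(5,3) · (-5)^3 = 10 · (-125) = -1250.

-1250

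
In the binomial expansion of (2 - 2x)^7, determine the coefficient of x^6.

The general term is C(7,j)·(2)^j·(-2x)^(7-j); the x^6 term has j = 1.
C(7,1) = 7.
Coefficient = C(7,1) · 2^1 · (-2)^6 = 7 · 2 · 64 = 896.

896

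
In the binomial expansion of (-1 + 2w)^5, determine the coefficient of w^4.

The general term is C(5,j)·(-1)^j·(2w)^(5-j); the w^4 term has j = 1.
C(5,1) = 5.
Coefficient = C(5,1) · (-1)^1 · 2^4 = 5 · (-1) · 16 = -80.

-80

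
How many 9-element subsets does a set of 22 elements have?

C(22,9) = (22·21·20·19·18·17·16·15·14) / 9! = 180503769600 / 362880 = 497420.

497420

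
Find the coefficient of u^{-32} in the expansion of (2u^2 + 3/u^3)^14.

General term: C(14,j)·(2u^2)^j·(3/u^3)^(14-j), with u-exponent 2j − 3(14−j) = 5j − 42.
Set 5j − 42 = -32: j = 2.
C(14,2) = 91; 2^2 = 4; 3^12 = 531441.
Coefficient = 91 · 4 · 531441 = 193444524.

193444524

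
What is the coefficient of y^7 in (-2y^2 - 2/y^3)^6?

384

General term: C(6,j)·(-2y^2)^j·(-2/y^3)^(6-j), with y-exponent 2j − 3(6−j) = 5j − 18.
Set 5j − 18 = 7: j = 5.
C(6,5) = 6; (-2)^5 = -32; (-2)^1 = -2.
Coefficient = 6 · (-32) · (-2) = 384.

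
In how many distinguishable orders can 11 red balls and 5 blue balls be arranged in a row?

4368

Choose positions for the red balls: C(16,11) = 4368.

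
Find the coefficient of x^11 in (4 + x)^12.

The general term is C(12,j)·(4)^j·(x)^(12-j); the x^11 term has j = 1.
C(12,1) = 12.
Coefficient = C(12,1) · 4^1 = 12 · 4 = 48.

48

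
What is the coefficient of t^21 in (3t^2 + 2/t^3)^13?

13817466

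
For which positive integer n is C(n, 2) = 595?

n(n−1)/2 = 595 ⇒ n(n−1) = 1190. Since 35·34 = 1190, n = 35.

35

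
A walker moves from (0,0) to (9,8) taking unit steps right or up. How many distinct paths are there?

24310

Each path is a sequence of 17 steps with 9 rights: C(17,9) = 24310.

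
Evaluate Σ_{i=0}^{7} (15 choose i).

1 + 15 + 105 + 455 + 1365 + 3003 + 5005 + 6435 = 16384.

16384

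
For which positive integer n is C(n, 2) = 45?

10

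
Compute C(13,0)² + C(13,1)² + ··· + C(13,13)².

Σ C(13,k)² is the coefficient of x^13 in (1+x)^13(1+x)^13 = (1+x)^26, i.e. C(26,13) = 10400600.

10400600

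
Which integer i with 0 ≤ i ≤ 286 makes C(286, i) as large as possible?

143

C(286,i) is maximized at i = 286/2 = 143.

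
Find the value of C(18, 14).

3060

C(18,14) = C(18,4) by symmetry.
C(18,4) = (18·17·16·15) / 4! = 73440 / 24 = 3060.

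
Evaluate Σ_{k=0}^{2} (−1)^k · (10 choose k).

The partial alternating sum Σ_{k=0}^{2} (−1)^k C(10,k) = (−1)^2 C(9,2) = 36.

36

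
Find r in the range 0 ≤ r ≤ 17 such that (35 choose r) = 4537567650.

17

C(35,r) increases on 0 ≤ r ≤ 17. C(35,16) = 4059928950 and C(35,17) = 4537567650, so r = 17.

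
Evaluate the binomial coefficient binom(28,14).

C(28,14) = (28·27·26·25·24·23·22·21·20·19·18·17·16·15) / 14! = 3497296636753920000 / 87178291200 = 40116600.

40116600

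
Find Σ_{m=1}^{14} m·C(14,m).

114688

Since m·C(14,m) = 14·C(13,m−1), the sum is 14·2^13 = 14·8192 = 114688.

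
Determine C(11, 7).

330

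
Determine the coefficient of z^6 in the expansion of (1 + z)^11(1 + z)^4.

(1 + z)^11(1 + z)^4 = (1 + z)^15, so the coefficient of z^6 is C(15,6)·1^6 = 5005·1 = 5005.

5005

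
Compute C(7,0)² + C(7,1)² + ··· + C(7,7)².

3432

Σ C(7,i)² is the coefficient of x^7 in (1+x)^7(1+x)^7 = (1+x)^14, i.e. C(14,7) = 3432.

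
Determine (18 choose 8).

43758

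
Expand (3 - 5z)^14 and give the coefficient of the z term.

The general term is C(14,j)·(3)^j·(-5z)^(14-j); the z^1 term has j = 13.
C(14,13) = 14.
Coefficient = C(14,13) · 3^13 · (-5)^1 = 14 · 1594323 · (-5) = -111602610.

-111602610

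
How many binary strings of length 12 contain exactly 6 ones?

Choose the 6 positions: C(12,6) = 924.

924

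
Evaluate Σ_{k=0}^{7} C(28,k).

1 + 28 + 378 + 3276 + 20475 + 98280 + 376740 + 1184040 = 1683218.

1683218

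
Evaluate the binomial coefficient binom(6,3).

C(6,3) = (6·5·4) / 3! = 120 / 6 = 20.

20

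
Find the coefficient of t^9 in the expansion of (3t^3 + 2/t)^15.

1868106240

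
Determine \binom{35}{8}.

C(35,8) = (35·34·33·32·31·30·29·28) / 8! = 948964262400 / 40320 = 23535820.

23535820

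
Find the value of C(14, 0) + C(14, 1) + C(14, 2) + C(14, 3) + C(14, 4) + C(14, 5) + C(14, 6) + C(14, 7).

9908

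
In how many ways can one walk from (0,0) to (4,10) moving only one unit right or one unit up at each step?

Each path is a sequence of 14 steps with 4 rights: C(14,4) = 1001.

1001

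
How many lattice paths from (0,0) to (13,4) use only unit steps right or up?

2380

Each path is a sequence of 17 steps with 13 rights: C(17,13) = 2380.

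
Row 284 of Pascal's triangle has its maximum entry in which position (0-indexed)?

C(284,i) is maximized at i = 284/2 = 142.

142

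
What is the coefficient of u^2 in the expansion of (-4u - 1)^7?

The general term is C(7,j)·(-4u)^j·(-1)^(7-j); the u^2 term has j = 2.
C(7,2) = 21.
Coefficient = C(7,2) · (-4)^2 · (-1)^5 = 21 · 16 · (-1) = -336.

-336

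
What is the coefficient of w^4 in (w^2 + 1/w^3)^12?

495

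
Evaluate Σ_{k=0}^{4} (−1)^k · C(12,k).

The partial alternating sum Σ_{k=0}^{4} (−1)^k C(12,k) = (−1)^4 C(11,4) = 330.

330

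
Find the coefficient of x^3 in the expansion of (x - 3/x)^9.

-2268

General term: C(9,j)·(x)^j·(-3/x)^(9-j), with x-exponent 1j − 1(9−j) = 2j − 9.
Set 2j − 9 = 3: j = 6.
C(9,6) = 84; 1^6 = 1; (-3)^3 = -27.
Coefficient = 84 · 1 · (-27) = -2268.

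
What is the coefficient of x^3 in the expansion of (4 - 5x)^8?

The general term is C(8,j)·(4)^j·(-5x)^(8-j); the x^3 term has j = 5.
C(8,5) = 56.
Coefficient = C(8,5) · 4^5 · (-5)^3 = 56 · 1024 · (-125) = -7168000.

-7168000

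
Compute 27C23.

17550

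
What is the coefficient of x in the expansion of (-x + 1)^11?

The general term is C(11,j)·(-x)^j·(1)^(11-j); the x^1 term has j = 1.
C(11,1) = 11.
Coefficient = C(11,1) · (-1)^1 = 11 · (-1) = -11.

-11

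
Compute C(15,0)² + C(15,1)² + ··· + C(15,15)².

155117520

Σ C(15,j)² is the coefficient of x^15 in (1+x)^15(1+x)^15 = (1+x)^30, i.e. C(30,15) = 155117520.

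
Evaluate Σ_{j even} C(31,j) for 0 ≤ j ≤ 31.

Even-j terms of row 31 sum to 2^30 = 1073741824.

1073741824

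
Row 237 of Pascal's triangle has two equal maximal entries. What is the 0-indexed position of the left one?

For odd n = 237, C(237,m) peaks at m = (n−1)/2 and (n+1)/2; the lesser is 118.

118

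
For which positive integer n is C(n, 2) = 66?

n(n−1)/2 = 66 ⇒ n(n−1) = 132. Since 12·11 = 132, n = 12.

12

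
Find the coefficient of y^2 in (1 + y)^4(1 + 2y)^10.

266

Coefficient of y^2 = Σ_{j} C(4,j)·1^j·C(10,2-j)·2^(2-j) for j from 0 to 2.
= 180 + 80 + 6 = 266.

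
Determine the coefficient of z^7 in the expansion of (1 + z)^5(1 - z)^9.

0

Coefficient of z^7 = Σ_{j} C(5,j)·1^j·C(9,7-j)·(-1)^(7-j) for j from 0 to 5.
= (-36) + 420 + (-1260) + 1260 + (-420) + 36 = 0.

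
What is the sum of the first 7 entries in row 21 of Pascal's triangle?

1 + 21 + 210 + 1330 + 5985 + 20349 + 54264 = 82160.

82160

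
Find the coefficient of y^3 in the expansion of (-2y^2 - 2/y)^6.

1280

General term: C(6,j)·(-2y^2)^j·(-2/y)^(6-j), with y-exponent 2j − 1(6−j) = 3j − 6.
Set 3j − 6 = 3: j = 3.
C(6,3) = 20; (-2)^3 = -8; (-2)^3 = -8.
Coefficient = 20 · (-8) · (-8) = 1280.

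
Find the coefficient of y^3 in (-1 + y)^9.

84

The general term is C(9,j)·(-1)^j·(y)^(9-j); the y^3 term has j = 6.
C(9,6) = 84.
Coefficient = C(9,6) = 84.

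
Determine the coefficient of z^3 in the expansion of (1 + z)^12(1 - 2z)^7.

24

Coefficient of z^3 = Σ_{j} C(12,j)·1^j·C(7,3-j)·(-2)^(3-j) for j from 0 to 3.
= (-280) + 1008 + (-924) + 220 = 24.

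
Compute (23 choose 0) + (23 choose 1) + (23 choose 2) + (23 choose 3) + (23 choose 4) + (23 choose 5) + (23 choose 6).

1 + 23 + 253 + 1771 + 8855 + 33649 + 100947 = 145499.

145499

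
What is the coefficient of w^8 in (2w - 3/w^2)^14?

3354624

General term: C(14,j)·(2w)^j·(-3/w^2)^(14-j), with w-exponent 1j − 2(14−j) = 3j − 28.
Set 3j − 28 = 8: j = 12.
C(14,12) = 91; 2^12 = 4096; (-3)^2 = 9.
Coefficient = 91 · 4096 · 9 = 3354624.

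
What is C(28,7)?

1184040

C(28,7) = (28·27·26·25·24·23·22) / 7! = 5967561600 / 5040 = 1184040.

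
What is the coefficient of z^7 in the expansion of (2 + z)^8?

16

The general term is C(8,j)·(2)^j·(z)^(8-j); the z^7 term has j = 1.
C(8,1) = 8.
Coefficient = C(8,1) · 2^1 = 8 · 2 = 16.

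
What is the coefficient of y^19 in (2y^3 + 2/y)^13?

General term: C(13,j)·(2y^3)^j·(2/y)^(13-j), with y-exponent 3j − 1(13−j) = 4j − 13.
Set 4j − 13 = 19: j = 8.
C(13,8) = 1287; 2^8 = 256; 2^5 = 32.
Coefficient = 1287 · 256 · 32 = 10543104.

10543104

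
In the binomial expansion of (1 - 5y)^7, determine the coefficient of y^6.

109375

The general term is C(7,j)·(1)^j·(-5y)^(7-j); the y^6 term has j = 1.
C(7,1) = 7.
Coefficient = C(7,1) · (-5)^6 = 7 · 15625 = 109375.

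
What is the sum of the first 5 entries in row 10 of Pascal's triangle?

386

1 + 10 + 45 + 120 + 210 = 386.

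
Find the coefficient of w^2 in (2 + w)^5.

80

The general term is C(5,j)·(2)^j·(w)^(5-j); the w^2 term has j = 3.
C(5,3) = 10.
Coefficient = C(5,3) · 2^3 = 10 · 8 = 80.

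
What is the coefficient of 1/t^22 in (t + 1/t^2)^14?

General term: C(14,j)·(t)^j·(1/t^2)^(14-j), with t-exponent 1j − 2(14−j) = 3j − 28.
Set 3j − 28 = -22: j = 2.
C(14,2) = 91; 1^2 = 1; 1^12 = 1.
Coefficient = 91 · 1 · 1 = 91.

91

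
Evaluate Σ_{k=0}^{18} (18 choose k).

262144

The entries of row 18 sum to 2^18 = 262144.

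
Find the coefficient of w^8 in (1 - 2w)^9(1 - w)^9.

927441

Coefficient of w^8 = Σ_{j} C(9,j)·(-2)^j·C(9,8-j)·(-1)^(8-j) for j from 0 to 8.
= 9 + 648 + 12096 + 84672 + 254016 + 338688 + 193536 + 41472 + 2304 = 927441.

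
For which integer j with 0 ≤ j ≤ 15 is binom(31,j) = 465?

2

C(31,j) increases on 0 ≤ j ≤ 15. C(31,1) = 31 and C(31,2) = 465, so j = 2.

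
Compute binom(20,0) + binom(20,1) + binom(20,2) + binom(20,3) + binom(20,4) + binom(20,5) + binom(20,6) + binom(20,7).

1 + 20 + 190 + 1140 + 4845 + 15504 + 38760 + 77520 = 137980.

137980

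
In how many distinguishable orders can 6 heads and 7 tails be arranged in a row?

1716

Choose positions for the heads: C(13,6) = 1716.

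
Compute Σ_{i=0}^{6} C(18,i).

1 + 18 + 153 + 816 + 3060 + 8568 + 18564 = 31180.

31180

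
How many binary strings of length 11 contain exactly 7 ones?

330

Choose the 7 positions: C(11,7) = 330.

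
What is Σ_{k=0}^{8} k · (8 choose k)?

1024

Differentiating (1+x)^8 and setting x=1: Σ k·C(8,k) = 8·2^7 = 1024.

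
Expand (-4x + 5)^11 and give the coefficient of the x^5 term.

The general term is C(11,j)·(-4x)^j·(5)^(11-j); the x^5 term has j = 5.
C(11,5) = 462.
Coefficient = C(11,5) · (-4)^5 · 5^6 = 462 · (-1024) · 15625 = -7392000000.

-7392000000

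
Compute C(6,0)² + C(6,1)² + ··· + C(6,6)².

By Vandermonde's identity, Σ C(6,r)² = C(12,6) = 924.

924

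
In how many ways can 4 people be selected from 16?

This is C(16,4) = 1820.

1820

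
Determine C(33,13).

C(33,13) = (33·32·31·30·29·28·27·26·25·24·23·22·21) / 13! = 3569119343741952000 / 6227020800 = 573166440.

573166440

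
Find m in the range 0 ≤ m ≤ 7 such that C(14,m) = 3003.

6

C(14,m) increases on 0 ≤ m ≤ 7. C(14,5) = 2002 and C(14,6) = 3003, so m = 6.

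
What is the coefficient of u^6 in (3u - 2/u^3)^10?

-393660

General term: C(10,j)·(3u)^j·(-2/u^3)^(10-j), with u-exponent 1j − 3(10−j) = 4j − 30.
Set 4j − 30 = 6: j = 9.
C(10,9) = 10; 3^9 = 19683; (-2)^1 = -2.
Coefficient = 10 · 19683 · (-2) = -393660.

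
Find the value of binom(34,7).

5379616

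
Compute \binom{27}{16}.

13037895

C(27,16) = C(27,11) by symmetry.
C(27,11) = (27·26·25·24·23·22·21·20·19·18·17) / 11! = 520431047136000 / 39916800 = 13037895.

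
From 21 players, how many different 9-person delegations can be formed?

293930

This is C(21,9) = 293930.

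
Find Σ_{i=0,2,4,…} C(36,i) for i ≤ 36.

Even-i terms of row 36 sum to 2^35 = 34359738368.

34359738368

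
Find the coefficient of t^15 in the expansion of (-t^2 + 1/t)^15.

General term: C(15,j)·(-t^2)^j·(1/t)^(15-j), with t-exponent 2j − 1(15−j) = 3j − 15.
Set 3j − 15 = 15: j = 10.
C(15,10) = 3003; (-1)^10 = 1; 1^5 = 1.
Coefficient = 3003 · 1 · 1 = 3003.

3003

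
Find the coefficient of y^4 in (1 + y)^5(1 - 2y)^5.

Coefficient of y^4 = Σ_{j} C(5,j)·1^j·C(5,4-j)·(-2)^(4-j) for j from 0 to 4.
= 80 + (-400) + 400 + (-100) + 5 = -15.

-15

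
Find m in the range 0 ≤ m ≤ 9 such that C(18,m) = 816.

C(18,m) increases on 0 ≤ m ≤ 9. C(18,2) = 153 and C(18,3) = 816, so m = 3.

3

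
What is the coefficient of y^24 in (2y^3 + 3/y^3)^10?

General term: C(10,j)·(2y^3)^j·(3/y^3)^(10-j), with y-exponent 3j − 3(10−j) = 6j − 30.
Set 6j − 30 = 24: j = 9.
C(10,9) = 10; 2^9 = 512; 3^1 = 3.
Coefficient = 10 · 512 · 3 = 15360.

15360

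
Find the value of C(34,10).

C(34,10) = (34·33·32·31·30·29·28·27·26·25) / 10! = 475837794432000 / 3628800 = 131128140.

131128140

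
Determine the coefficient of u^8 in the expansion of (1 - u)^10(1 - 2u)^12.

Coefficient of u^8 = Σ_{j} C(10,j)·(-1)^j·C(12,8-j)·(-2)^(8-j) for j from 0 to 8.
= 126720 + 1013760 + 2661120 + 3041280 + 1663200 + 443520 + 55440 + 2880 + 45 = 9007965.

9007965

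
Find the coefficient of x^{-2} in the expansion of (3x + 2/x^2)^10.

2449440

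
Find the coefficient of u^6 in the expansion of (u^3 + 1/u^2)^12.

924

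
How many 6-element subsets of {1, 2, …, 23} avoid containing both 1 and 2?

All 6-subsets: C(23,6) = 100947. Those containing both fixed elements: C(21,4) = 5985.
100947 − 5985 = 94962.

94962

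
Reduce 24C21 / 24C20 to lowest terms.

C(n,k+1)/C(n,k) = (n−k)/(k+1) = (24−20)/(20+1) = 4/21.

4/21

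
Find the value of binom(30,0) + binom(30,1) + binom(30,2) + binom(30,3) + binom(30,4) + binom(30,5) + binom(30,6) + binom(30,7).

1 + 30 + 435 + 4060 + 27405 + 142506 + 593775 + 2035800 = 2804012.

2804012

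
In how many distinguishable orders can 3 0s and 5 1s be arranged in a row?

Choose positions for the 0s: C(8,3) = 56.

56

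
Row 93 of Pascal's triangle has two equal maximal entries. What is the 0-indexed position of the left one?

46

For odd n = 93, C(93,i) peaks at i = (n−1)/2 and (n+1)/2; the smaller is 46.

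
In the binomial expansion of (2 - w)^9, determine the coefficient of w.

The general term is C(9,j)·(2)^j·(-w)^(9-j); the w^1 term has j = 8.
C(9,8) = 9.
Coefficient = C(9,8) · 2^8 · (-1)^1 = 9 · 256 · (-1) = -2304.

-2304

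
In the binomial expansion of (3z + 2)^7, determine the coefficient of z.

1344

The general term is C(7,j)·(3z)^j·(2)^(7-j); the z^1 term has j = 1.
C(7,1) = 7.
Coefficient = C(7,1) · 3^1 · 2^6 = 7 · 3 · 64 = 1344.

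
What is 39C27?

3910797436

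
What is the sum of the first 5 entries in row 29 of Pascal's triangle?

1 + 29 + 406 + 3654 + 23751 = 27841.

27841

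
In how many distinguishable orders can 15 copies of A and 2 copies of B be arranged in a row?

Choose positions for the A's: C(17,15) = 136.

136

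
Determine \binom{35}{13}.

C(35,13) = (35·34·33·32·31·30·29·28·27·26·25·24·23) / 13! = 9193186188426240000 / 6227020800 = 1476337800.

1476337800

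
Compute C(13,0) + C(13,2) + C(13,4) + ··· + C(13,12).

Even-j terms of row 13 sum to 2^12 = 4096.

4096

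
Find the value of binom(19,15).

C(19,15) = C(19,4) by symmetry.
C(19,4) = (19·18·17·16) / 4! = 93024 / 24 = 3876.

3876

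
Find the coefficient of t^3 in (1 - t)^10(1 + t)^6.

20

Coefficient of t^3 = Σ_{j} C(10,j)·(-1)^j·C(6,3-j)·1^(3-j) for j from 0 to 3.
= 20 + (-150) + 270 + (-120) = 20.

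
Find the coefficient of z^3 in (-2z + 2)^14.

The general term is C(14,j)·(-2z)^j·(2)^(14-j); the z^3 term has j = 3.
C(14,3) = 364.
Coefficient = C(14,3) · (-2)^3 · 2^11 = 364 · (-8) · 2048 = -5963776.

-5963776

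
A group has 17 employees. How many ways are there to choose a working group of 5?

6188

This is C(17,5) = 6188.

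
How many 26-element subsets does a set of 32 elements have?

906192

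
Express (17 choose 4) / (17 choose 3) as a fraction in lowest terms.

C(n,k+1)/C(n,k) = (n−k)/(k+1) = (17−3)/(3+1) = 14/4 = 7/2.

7/2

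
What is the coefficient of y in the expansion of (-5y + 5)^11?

The general term is C(11,j)·(-5y)^j·(5)^(11-j); the y^1 term has j = 1.
C(11,1) = 11.
Coefficient = C(11,1) · (-5)^1 · 5^10 = 11 · (-5) · 9765625 = -537109375.

-537109375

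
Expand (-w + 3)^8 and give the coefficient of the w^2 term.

20412

The general term is C(8,j)·(-w)^j·(3)^(8-j); the w^2 term has j = 2.
C(8,2) = 28.
Coefficient = C(8,2) · 3^6 = 28 · 729 = 20412.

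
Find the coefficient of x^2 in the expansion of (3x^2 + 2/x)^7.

General term: C(7,j)·(3x^2)^j·(2/x)^(7-j), with x-exponent 2j − 1(7−j) = 3j − 7.
Set 3j − 7 = 2: j = 3.
C(7,3) = 35; 3^3 = 27; 2^4 = 16.
Coefficient = 35 · 27 · 16 = 15120.

15120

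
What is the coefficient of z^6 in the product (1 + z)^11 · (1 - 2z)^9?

690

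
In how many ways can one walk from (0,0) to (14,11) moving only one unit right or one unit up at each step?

Each path is a sequence of 25 steps with 14 rights: C(25,14) = 4457400.

4457400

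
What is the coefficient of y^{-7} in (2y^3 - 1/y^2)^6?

-12

General term: C(6,j)·(2y^3)^j·(-1/y^2)^(6-j), with y-exponent 3j − 2(6−j) = 5j − 12.
Set 5j − 12 = -7: j = 1.
C(6,1) = 6; 2^1 = 2; (-1)^5 = -1.
Coefficient = 6 · 2 · (-1) = -12.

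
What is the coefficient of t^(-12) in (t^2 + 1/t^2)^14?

General term: C(14,j)·(t^2)^j·(1/t^2)^(14-j), with t-exponent 2j − 2(14−j) = 4j − 28.
Set 4j − 28 = -12: j = 4.
C(14,4) = 1001; 1^4 = 1; 1^10 = 1.
Coefficient = 1001 · 1 · 1 = 1001.

1001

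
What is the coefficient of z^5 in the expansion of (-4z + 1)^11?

-473088

The general term is C(11,j)·(-4z)^j·(1)^(11-j); the z^5 term has j = 5.
C(11,5) = 462.
Coefficient = C(11,5) · (-4)^5 = 462 · (-1024) = -473088.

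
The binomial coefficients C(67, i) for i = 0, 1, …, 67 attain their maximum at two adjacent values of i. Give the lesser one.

33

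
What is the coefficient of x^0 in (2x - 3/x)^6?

General term: C(6,j)·(2x)^j·(-3/x)^(6-j), with x-exponent 1j − 1(6−j) = 2j − 6.
Set 2j − 6 = 0: j = 3.
C(6,3) = 20; 2^3 = 8; (-3)^3 = -27.
Coefficient = 20 · 8 · (-27) = -4320.

-4320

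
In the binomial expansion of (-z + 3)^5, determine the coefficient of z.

-405

The general term is C(5,j)·(-z)^j·(3)^(5-j); the z^1 term has j = 1.
C(5,1) = 5.
Coefficient = C(5,1) · (-1)^1 · 3^4 = 5 · (-1) · 81 = -405.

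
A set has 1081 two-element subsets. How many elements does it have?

n(n−1)/2 = 1081 ⇒ n(n−1) = 2162. Since 47·46 = 2162, n = 47.

47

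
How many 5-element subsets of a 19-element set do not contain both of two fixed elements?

10948

All 5-subsets: C(19,5) = 11628. Those containing both fixed elements: C(17,3) = 680.
11628 − 680 = 10948.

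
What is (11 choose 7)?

330

C(11,7) = C(11,4) by symmetry.
C(11,4) = (11·10·9·8) / 4! = 7920 / 24 = 330.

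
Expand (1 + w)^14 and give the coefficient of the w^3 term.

364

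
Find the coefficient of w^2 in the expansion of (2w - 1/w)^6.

General term: C(6,j)·(2w)^j·(-1/w)^(6-j), with w-exponent 1j − 1(6−j) = 2j − 6.
Set 2j − 6 = 2: j = 4.
C(6,4) = 15; 2^4 = 16; (-1)^2 = 1.
Coefficient = 15 · 16 · 1 = 240.

240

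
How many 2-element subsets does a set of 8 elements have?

28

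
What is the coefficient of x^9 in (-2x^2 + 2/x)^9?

43008

General term: C(9,j)·(-2x^2)^j·(2/x)^(9-j), with x-exponent 2j − 1(9−j) = 3j − 9.
Set 3j − 9 = 9: j = 6.
C(9,6) = 84; (-2)^6 = 64; 2^3 = 8.
Coefficient = 84 · 64 · 8 = 43008.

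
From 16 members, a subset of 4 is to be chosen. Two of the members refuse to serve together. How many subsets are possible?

All 4-subsets: C(16,4) = 1820. Those containing both fixed elements: C(14,2) = 91.
1820 − 91 = 1729.

1729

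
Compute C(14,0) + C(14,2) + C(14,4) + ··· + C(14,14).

8192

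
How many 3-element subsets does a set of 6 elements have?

C(6,3) = (6·5·4) / 3! = 120 / 6 = 20.

20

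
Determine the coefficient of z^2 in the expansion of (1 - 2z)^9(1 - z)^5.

Coefficient of z^2 = Σ_{j} C(9,j)·(-2)^j·C(5,2-j)·(-1)^(2-j) for j from 0 to 2.
= 10 + 90 + 144 = 244.

244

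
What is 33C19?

C(33,19) = C(33,14) by symmetry.
C(33,14) = (33·32·31·30·29·28·27·26·25·24·23·22·21·20) / 14! = 71382386874839040000 / 87178291200 = 818809200.

818809200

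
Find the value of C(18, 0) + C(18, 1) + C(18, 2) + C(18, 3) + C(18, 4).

1 + 18 + 153 + 816 + 3060 = 4048.

4048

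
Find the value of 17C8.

24310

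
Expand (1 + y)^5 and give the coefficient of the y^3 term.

10

The general term is C(5,j)·(1)^j·(y)^(5-j); the y^3 term has j = 2.
C(5,2) = 10.
Coefficient = C(5,2) = 10.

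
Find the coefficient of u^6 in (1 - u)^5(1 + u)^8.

20

Coefficient of u^6 = Σ_{j} C(5,j)·(-1)^j·C(8,6-j)·1^(6-j) for j from 0 to 5.
= 28 + (-280) + 700 + (-560) + 140 + (-8) = 20.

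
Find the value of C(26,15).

7726160

C(26,15) = C(26,11) by symmetry.
C(26,11) = (26·25·24·23·22·21·20·19·18·17·16) / 11! = 308403583488000 / 39916800 = 7726160.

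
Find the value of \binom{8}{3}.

C(8,3) = (8·7·6) / 3! = 336 / 6 = 56.

56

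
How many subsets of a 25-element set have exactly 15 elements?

3268760

Choose the 15 positions: C(25,15) = 3268760.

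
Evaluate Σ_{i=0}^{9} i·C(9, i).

2304

Since i·C(9,i) = 9·C(8,i−1), the sum is 9·2^8 = 9·256 = 2304.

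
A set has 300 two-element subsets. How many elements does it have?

25

n(n−1)/2 = 300 ⇒ n(n−1) = 600. Since 25·24 = 600, n = 25.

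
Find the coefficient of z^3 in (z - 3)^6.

-540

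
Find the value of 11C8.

165

C(11,8) = C(11,3) by symmetry.
C(11,3) = (11·10·9) / 3! = 990 / 6 = 165.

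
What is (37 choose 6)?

C(37,6) = (37·36·35·34·33·32) / 6! = 1673844480 / 720 = 2324784.

2324784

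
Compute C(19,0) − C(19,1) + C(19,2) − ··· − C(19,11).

-31824

The partial alternating sum Σ_{k=0}^{11} (−1)^k C(19,k) = (−1)^11 C(18,11) = -31824.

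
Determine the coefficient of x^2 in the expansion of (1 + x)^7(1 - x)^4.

-1

Coefficient of x^2 = Σ_{j} C(7,j)·1^j·C(4,2-j)·(-1)^(2-j) for j from 0 to 2.
= 6 + (-28) + 21 = -1.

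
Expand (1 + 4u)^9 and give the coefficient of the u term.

The general term is C(9,j)·(1)^j·(4u)^(9-j); the u^1 term has j = 8.
C(9,8) = 9.
Coefficient = C(9,8) · 4^1 = 9 · 4 = 36.

36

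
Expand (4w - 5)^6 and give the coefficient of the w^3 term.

-160000

The general term is C(6,j)·(4w)^j·(-5)^(6-j); the w^3 term has j = 3.
C(6,3) = 20.
Coefficient = C(6,3) · 4^3 · (-5)^3 = 20 · 64 · (-125) = -160000.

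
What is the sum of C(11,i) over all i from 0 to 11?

Setting x = 1 in (1+x)^11 gives Σ C(11,i) = 2^11 = 2048.

2048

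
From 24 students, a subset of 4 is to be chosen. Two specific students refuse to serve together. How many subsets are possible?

All 4-subsets: C(24,4) = 10626. Those containing both fixed elements: C(22,2) = 231.
10626 − 231 = 10395.

10395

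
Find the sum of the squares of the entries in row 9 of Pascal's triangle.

48620

Σ C(9,r)² is the coefficient of x^9 in (1+x)^9(1+x)^9 = (1+x)^18, i.e. C(18,9) = 48620.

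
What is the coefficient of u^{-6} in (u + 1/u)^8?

8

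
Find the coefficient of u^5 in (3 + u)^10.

61236

The general term is C(10,j)·(3)^j·(u)^(10-j); the u^5 term has j = 5.
C(10,5) = 252.
Coefficient = C(10,5) · 3^5 = 252 · 243 = 61236.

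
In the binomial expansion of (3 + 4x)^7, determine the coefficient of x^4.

241920

The general term is C(7,j)·(3)^j·(4x)^(7-j); the x^4 term has j = 3.
C(7,3) = 35.
Coefficient = C(7,3) · 3^3 · 4^4 = 35 · 27 · 256 = 241920.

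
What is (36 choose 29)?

C(36,29) = C(36,7) by symmetry.
C(36,7) = (36·35·34·33·32·31·30) / 7! = 42072307200 / 5040 = 8347680.

8347680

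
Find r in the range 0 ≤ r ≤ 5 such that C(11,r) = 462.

5

C(11,r) increases on 0 ≤ r ≤ 5. C(11,4) = 330 and C(11,5) = 462, so r = 5.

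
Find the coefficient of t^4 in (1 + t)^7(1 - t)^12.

-44

Coefficient of t^4 = Σ_{j} C(7,j)·1^j·C(12,4-j)·(-1)^(4-j) for j from 0 to 4.
= 495 + (-1540) + 1386 + (-420) + 35 = -44.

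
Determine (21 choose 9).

293930

C(21,9) = (21·20·19·18·17·16·15·14·13) / 9! = 106661318400 / 362880 = 293930.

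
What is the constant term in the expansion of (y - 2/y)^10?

General term: C(10,j)·(y)^j·(-2/y)^(10-j), with y-exponent 1j − 1(10−j) = 2j − 10.
Set 2j − 10 = 0: j = 5.
C(10,5) = 252; 1^5 = 1; (-2)^5 = -32.
Coefficient = 252 · 1 · (-32) = -8064.

-8064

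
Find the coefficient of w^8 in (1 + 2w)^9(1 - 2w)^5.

-11520

Coefficient of w^8 = Σ_{j} C(9,j)·2^j·C(5,8-j)·(-2)^(8-j) for j from 3 to 8.
= (-21504) + 161280 + (-322560) + 215040 + (-46080) + 2304 = -11520.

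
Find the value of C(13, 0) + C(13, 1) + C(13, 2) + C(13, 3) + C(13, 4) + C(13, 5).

2380

1 + 13 + 78 + 286 + 715 + 1287 = 2380.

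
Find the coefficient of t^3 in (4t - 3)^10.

-16796160

The general term is C(10,j)·(4t)^j·(-3)^(10-j); the t^3 term has j = 3.
C(10,3) = 120.
Coefficient = C(10,3) · 4^3 · (-3)^7 = 120 · 64 · (-2187) = -16796160.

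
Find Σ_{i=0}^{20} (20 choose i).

1048576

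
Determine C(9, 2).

C(9,2) = (9·8) / 2! = 72 / 2 = 36.

36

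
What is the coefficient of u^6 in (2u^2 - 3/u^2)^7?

6048

General term: C(7,j)·(2u^2)^j·(-3/u^2)^(7-j), with u-exponent 2j − 2(7−j) = 4j − 14.
Set 4j − 14 = 6: j = 5.
C(7,5) = 21; 2^5 = 32; (-3)^2 = 9.
Coefficient = 21 · 32 · 9 = 6048.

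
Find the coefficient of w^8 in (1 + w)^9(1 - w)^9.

Coefficient of w^8 = Σ_{j} C(9,j)·1^j·C(9,8-j)·(-1)^(8-j) for j from 0 to 8.
= 9 + (-324) + 3024 + (-10584) + 15876 + (-10584) + 3024 + (-324) + 9 = 126.

126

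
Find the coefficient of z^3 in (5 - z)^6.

-2500

The general term is C(6,j)·(5)^j·(-z)^(6-j); the z^3 term has j = 3.
C(6,3) = 20.
Coefficient = C(6,3) · 5^3 · (-1)^3 = 20 · 125 · (-1) = -2500.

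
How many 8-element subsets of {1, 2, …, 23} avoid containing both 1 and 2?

All 8-subsets: C(23,8) = 490314. Those containing both fixed elements: C(21,6) = 54264.
490314 − 54264 = 436050.

436050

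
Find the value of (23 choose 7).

245157

C(23,7) = (23·22·21·20·19·18·17) / 7! = 1235591280 / 5040 = 245157.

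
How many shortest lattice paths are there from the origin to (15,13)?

Each path is a sequence of 28 steps with 15 rights: C(28,15) = 37442160.

37442160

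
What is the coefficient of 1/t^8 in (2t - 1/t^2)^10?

General term: C(10,j)·(2t)^j·(-1/t^2)^(10-j), with t-exponent 1j − 2(10−j) = 3j − 20.
Set 3j − 20 = -8: j = 4.
C(10,4) = 210; 2^4 = 16; (-1)^6 = 1.
Coefficient = 210 · 16 · 1 = 3360.

3360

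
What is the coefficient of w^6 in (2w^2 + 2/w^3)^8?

7168

General term: C(8,j)·(2w^2)^j·(2/w^3)^(8-j), with w-exponent 2j − 3(8−j) = 5j − 24.
Set 5j − 24 = 6: j = 6.
C(8,6) = 28; 2^6 = 64; 2^2 = 4.
Coefficient = 28 · 64 · 4 = 7168.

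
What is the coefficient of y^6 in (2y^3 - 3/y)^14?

-1260971712

General term: C(14,j)·(2y^3)^j·(-3/y)^(14-j), with y-exponent 3j − 1(14−j) = 4j − 14.
Set 4j − 14 = 6: j = 5.
C(14,5) = 2002; 2^5 = 32; (-3)^9 = -19683.
Coefficient = 2002 · 32 · (-19683) = -1260971712.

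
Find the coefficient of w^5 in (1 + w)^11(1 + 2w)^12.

261206

Coefficient of w^5 = Σ_{j} C(11,j)·1^j·C(12,5-j)·2^(5-j) for j from 0 to 5.
= 25344 + 87120 + 96800 + 43560 + 7920 + 462 = 261206.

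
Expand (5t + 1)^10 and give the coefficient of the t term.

The general term is C(10,j)·(5t)^j·(1)^(10-j); the t^1 term has j = 1.
C(10,1) = 10.
Coefficient = C(10,1) · 5^1 = 10 · 5 = 50.

50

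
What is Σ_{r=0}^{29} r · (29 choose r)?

7784628224

Since r·C(29,r) = 29·C(28,r−1), the sum is 29·2^28 = 29·268435456 = 7784628224.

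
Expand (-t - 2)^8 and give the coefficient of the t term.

The general term is C(8,j)·(-t)^j·(-2)^(8-j); the t^1 term has j = 1.
C(8,1) = 8.
Coefficient = C(8,1) · (-1)^1 · (-2)^7 = 8 · (-1) · (-128) = 1024.

1024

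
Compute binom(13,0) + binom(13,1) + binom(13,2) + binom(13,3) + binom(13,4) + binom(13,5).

2380

1 + 13 + 78 + 286 + 715 + 1287 = 2380.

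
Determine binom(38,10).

472733756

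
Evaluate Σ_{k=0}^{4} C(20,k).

6196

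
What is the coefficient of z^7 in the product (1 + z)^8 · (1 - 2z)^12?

-3480

Coefficient of z^7 = Σ_{j} C(8,j)·1^j·C(12,7-j)·(-2)^(7-j) for j from 0 to 7.
= (-101376) + 473088 + (-709632) + 443520 + (-123200) + 14784 + (-672) + 8 = -3480.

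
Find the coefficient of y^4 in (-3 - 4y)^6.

The general term is C(6,j)·(-3)^j·(-4y)^(6-j); the y^4 term has j = 2.
C(6,2) = 15.
Coefficient = C(6,2) · (-3)^2 · (-4)^4 = 15 · 9 · 256 = 34560.

34560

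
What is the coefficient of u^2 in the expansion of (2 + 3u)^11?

253440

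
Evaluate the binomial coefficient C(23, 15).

490314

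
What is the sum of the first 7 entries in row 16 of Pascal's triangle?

14893

1 + 16 + 120 + 560 + 1820 + 4368 + 8008 = 14893.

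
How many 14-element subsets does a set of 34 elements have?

1391975640

C(34,14) = (34·33·32·31·30·29·28·27·26·25·24·23·22·21) / 14! = 121350057687226368000 / 87178291200 = 1391975640.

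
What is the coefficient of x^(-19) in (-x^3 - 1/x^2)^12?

General term: C(12,j)·(-x^3)^j·(-1/x^2)^(12-j), with x-exponent 3j − 2(12−j) = 5j − 24.
Set 5j − 24 = -19: j = 1.
C(12,1) = 12; (-1)^1 = -1; (-1)^11 = -1.
Coefficient = 12 · (-1) · (-1) = 12.

12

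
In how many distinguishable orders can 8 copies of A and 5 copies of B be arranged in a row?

1287

Choose positions for the A's: C(13,8) = 1287.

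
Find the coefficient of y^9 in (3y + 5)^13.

The general term is C(13,j)·(3y)^j·(5)^(13-j); the y^9 term has j = 9.
C(13,9) = 715.
Coefficient = C(13,9) · 3^9 · 5^4 = 715 · 19683 · 625 = 8795840625.

8795840625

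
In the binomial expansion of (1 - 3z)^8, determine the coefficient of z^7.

-17496

The general term is C(8,j)·(1)^j·(-3z)^(8-j); the z^7 term has j = 1.
C(8,1) = 8.
Coefficient = C(8,1) · (-3)^7 = 8 · (-2187) = -17496.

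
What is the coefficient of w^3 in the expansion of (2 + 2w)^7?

4480

The general term is C(7,j)·(2)^j·(2w)^(7-j); the w^3 term has j = 4.
C(7,4) = 35.
Coefficient = C(7,4) · 2^4 · 2^3 = 35 · 16 · 8 = 4480.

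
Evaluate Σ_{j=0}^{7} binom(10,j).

968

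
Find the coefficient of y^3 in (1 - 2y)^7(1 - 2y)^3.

-960

Coefficient of y^3 = Σ_{j} C(7,j)·(-2)^j·C(3,3-j)·(-2)^(3-j) for j from 0 to 3.
= (-8) + (-168) + (-504) + (-280) = -960.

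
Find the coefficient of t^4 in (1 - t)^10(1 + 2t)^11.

Coefficient of t^4 = Σ_{j} C(10,j)·(-1)^j·C(11,4-j)·2^(4-j) for j from 0 to 4.
= 5280 + (-13200) + 9900 + (-2640) + 210 = -450.

-450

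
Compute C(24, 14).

1961256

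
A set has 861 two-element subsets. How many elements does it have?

42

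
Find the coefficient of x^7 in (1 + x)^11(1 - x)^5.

110

Coefficient of x^7 = Σ_{j} C(11,j)·1^j·C(5,7-j)·(-1)^(7-j) for j from 2 to 7.
= (-55) + 825 + (-3300) + 4620 + (-2310) + 330 = 110.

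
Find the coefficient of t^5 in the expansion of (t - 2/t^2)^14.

-2912

General term: C(14,j)·(t)^j·(-2/t^2)^(14-j), with t-exponent 1j − 2(14−j) = 3j − 28.
Set 3j − 28 = 5: j = 11.
C(14,11) = 364; 1^11 = 1; (-2)^3 = -8.
Coefficient = 364 · 1 · (-8) = -2912.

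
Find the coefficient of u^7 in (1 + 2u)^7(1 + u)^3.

4048

Coefficient of u^7 = Σ_{j} C(7,j)·2^j·C(3,7-j)·1^(7-j) for j from 4 to 7.
= 560 + 2016 + 1344 + 128 = 4048.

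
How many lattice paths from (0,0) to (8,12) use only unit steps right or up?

125970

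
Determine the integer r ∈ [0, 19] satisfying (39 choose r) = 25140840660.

15

C(39,r) increases on 0 ≤ r ≤ 19. C(39,14) = 15084504396 and C(39,15) = 25140840660, so r = 15.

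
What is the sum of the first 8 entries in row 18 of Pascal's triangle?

63004

1 + 18 + 153 + 816 + 3060 + 8568 + 18564 + 31824 = 63004.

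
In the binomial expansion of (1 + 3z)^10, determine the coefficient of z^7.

262440

The general term is C(10,j)·(1)^j·(3z)^(10-j); the z^7 term has j = 3.
C(10,3) = 120.
Coefficient = C(10,3) · 3^7 = 120 · 2187 = 262440.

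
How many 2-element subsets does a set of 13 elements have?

78

C(13,2) = (13·12) / 2! = 156 / 2 = 78.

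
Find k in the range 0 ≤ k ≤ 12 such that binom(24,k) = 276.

2

C(24,k) increases on 0 ≤ k ≤ 12. C(24,1) = 24 and C(24,2) = 276, so k = 2.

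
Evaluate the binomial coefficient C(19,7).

C(19,7) = (19·18·17·16·15·14·13) / 7! = 253955520 / 5040 = 50388.

50388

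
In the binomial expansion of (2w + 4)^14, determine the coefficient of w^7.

7197425664

The general term is C(14,j)·(2w)^j·(4)^(14-j); the w^7 term has j = 7.
C(14,7) = 3432.
Coefficient = C(14,7) · 2^7 · 4^7 = 3432 · 128 · 16384 = 7197425664.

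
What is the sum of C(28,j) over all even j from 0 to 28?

Half of (1+1)^28 + (1−1)^28 gives the even-index sum: 2^27 = 134217728.

134217728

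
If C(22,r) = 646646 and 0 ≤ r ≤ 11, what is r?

C(22,r) increases on 0 ≤ r ≤ 11. C(22,9) = 497420 and C(22,10) = 646646, so r = 10.

10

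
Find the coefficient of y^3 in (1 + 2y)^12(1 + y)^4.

2964

Coefficient of y^3 = Σ_{j} C(12,j)·2^j·C(4,3-j)·1^(3-j) for j from 0 to 3.
= 4 + 144 + 1056 + 1760 = 2964.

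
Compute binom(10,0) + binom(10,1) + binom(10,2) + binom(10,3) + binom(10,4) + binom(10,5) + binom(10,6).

848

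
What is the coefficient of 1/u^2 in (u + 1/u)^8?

General term: C(8,j)·(u)^j·(1/u)^(8-j), with u-exponent 1j − 1(8−j) = 2j − 8.
Set 2j − 8 = -2: j = 3.
C(8,3) = 56; 1^3 = 1; 1^5 = 1.
Coefficient = 56 · 1 · 1 = 56.

56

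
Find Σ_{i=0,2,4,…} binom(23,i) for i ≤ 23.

4194304

Half of (1+1)^23 + (1−1)^23 gives the even-index sum: 2^22 = 4194304.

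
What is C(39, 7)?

15380937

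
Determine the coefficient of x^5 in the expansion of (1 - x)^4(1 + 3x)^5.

-102

Coefficient of x^5 = Σ_{j} C(4,j)·(-1)^j·C(5,5-j)·3^(5-j) for j from 0 to 4.
= 243 + (-1620) + 1620 + (-360) + 15 = -102.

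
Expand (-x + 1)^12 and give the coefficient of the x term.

-12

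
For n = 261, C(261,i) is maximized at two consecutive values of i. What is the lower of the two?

130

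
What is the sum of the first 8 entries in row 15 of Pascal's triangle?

16384

1 + 15 + 105 + 455 + 1365 + 3003 + 5005 + 6435 = 16384.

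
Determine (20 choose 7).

77520

C(20,7) = (20·19·18·17·16·15·14) / 7! = 390700800 / 5040 = 77520.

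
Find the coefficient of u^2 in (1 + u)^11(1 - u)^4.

17

Coefficient of u^2 = Σ_{j} C(11,j)·1^j·C(4,2-j)·(-1)^(2-j) for j from 0 to 2.
= 6 + (-44) + 55 = 17.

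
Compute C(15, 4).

C(15,4) = (15·14·13·12) / 4! = 32760 / 24 = 1365.

1365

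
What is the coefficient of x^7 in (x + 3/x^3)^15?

945

General term: C(15,j)·(x)^j·(3/x^3)^(15-j), with x-exponent 1j − 3(15−j) = 4j − 45.
Set 4j − 45 = 7: j = 13.
C(15,13) = 105; 1^13 = 1; 3^2 = 9.
Coefficient = 105 · 1 · 9 = 945.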